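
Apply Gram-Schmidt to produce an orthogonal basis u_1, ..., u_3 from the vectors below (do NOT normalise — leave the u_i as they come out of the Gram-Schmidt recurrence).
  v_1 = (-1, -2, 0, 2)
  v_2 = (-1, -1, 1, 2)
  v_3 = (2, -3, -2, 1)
Orthogonal basis:
  u_1 = (-1, -2, 0, 2)
  u_2 = (-2/9, 5/9, 1, 4/9)
  u_3 = (15/7, -5/14, 5/14, 5/7)

Apply the Gram-Schmidt recurrence
  u_1 = v_1
  u_i = v_i − Σ_{j<i} ((v_i · u_j) / (u_j · u_j)) · u_j.

Step by step this gives:
  u_1 = (-1, -2, 0, 2)
  u_2 = (-2/9, 5/9, 1, 4/9)
  u_3 = (15/7, -5/14, 5/14, 5/7)

Orthogonality check:
  u_2 · u_1 = 0 (should be 0)
  u_3 · u_1 = 0 (should be 0)
  u_3 · u_2 = 0 (should be 0)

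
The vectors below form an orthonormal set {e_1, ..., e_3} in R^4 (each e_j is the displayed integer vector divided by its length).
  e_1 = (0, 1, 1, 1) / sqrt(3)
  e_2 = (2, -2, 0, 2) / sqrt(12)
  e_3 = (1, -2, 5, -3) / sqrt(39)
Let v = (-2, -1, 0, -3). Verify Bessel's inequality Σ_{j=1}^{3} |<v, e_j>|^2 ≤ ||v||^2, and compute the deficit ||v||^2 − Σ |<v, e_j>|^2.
Σ |<v, e_j>|^2 = 497/39; ||v||^2 = 14; deficit = 49/39

Write each e_j = u_j / sqrt(<u_j, u_j>) where u_j is the displayed integer vector. Then <v, e_j> = <v, u_j> / sqrt(<u_j, u_j>), so |<v, e_j>|^2 = <v, u_j>^2 / <u_j, u_j>.
Coefficients: <v, e_1> = -4/sqrt(3), <v, e_2> = -8/sqrt(12), <v, e_3> = 9/sqrt(39).
Square and sum: Σ |<v, e_j>|^2 = 497/39.
Compute ||v||^2 = v·v = 14.
Deficit = 14 − 497/39 = 49/39 ≥ 0, confirming Bessel's inequality. (The deficit equals ||v − Σ <v,e_j> e_j||^2, the squared distance from v to span{e_j}.)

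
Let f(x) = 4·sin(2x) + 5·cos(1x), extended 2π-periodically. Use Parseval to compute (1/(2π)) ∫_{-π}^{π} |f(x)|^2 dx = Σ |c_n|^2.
Σ |c_n|^2 = 41/2

Expand |f|^2 and use orthogonality of {sin(nx), cos(mx)} on [-π, π]:
  ∫_{-π}^{π} sin(nx)^2 dx = π, ∫ cos(mx)^2 dx = π, and cross terms integrate to 0.
So ∫_{-π}^{π} f(x)^2 dx = 4^2 · π + 5^2 · π = (16 + 25)π.
Divide by 2π: (16 + 25)/2 = 41/2.
By Parseval, this equals Σ |c_n|^2.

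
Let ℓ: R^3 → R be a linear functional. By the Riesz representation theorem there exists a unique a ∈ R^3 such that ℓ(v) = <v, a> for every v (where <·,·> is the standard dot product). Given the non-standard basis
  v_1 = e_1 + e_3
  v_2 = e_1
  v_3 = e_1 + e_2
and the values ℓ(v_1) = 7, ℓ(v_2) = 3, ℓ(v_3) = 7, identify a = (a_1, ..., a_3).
a = (3, 4, 4)

Write a = (a_1, ..., a_3) in the standard basis. For each basis vector v_i, ℓ(v_i) = <v_i, a> is a linear equation in the a_j's. Collect the n equations into a matrix system V a = ℓ, where row i of V is v_i (expressed in the standard basis). Since V is invertible (lower-triangular with 1s on the diagonal, up to permutation), solve by back-substitution:
  V =
[[1, 0, 1],
 [1, 0, 0],
 [1, 1, 0]]
  V a = (7, 3, 7)
Solving gives a = (3, 4, 4).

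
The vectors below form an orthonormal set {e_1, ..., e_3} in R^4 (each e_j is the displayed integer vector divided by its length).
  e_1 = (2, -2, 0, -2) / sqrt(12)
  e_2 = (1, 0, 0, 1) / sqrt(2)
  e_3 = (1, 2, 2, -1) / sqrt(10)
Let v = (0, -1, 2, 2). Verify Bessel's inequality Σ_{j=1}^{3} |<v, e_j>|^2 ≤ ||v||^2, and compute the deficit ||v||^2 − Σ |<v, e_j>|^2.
Σ |<v, e_j>|^2 = 7/3; ||v||^2 = 9; deficit = 20/3

Write each e_j = u_j / sqrt(<u_j, u_j>) where u_j is the displayed integer vector. Then <v, e_j> = <v, u_j> / sqrt(<u_j, u_j>), so |<v, e_j>|^2 = <v, u_j>^2 / <u_j, u_j>.
Coefficients: <v, e_1> = -2/sqrt(12), <v, e_2> = 2/sqrt(2), <v, e_3> = 0/sqrt(10).
Square and sum: Σ |<v, e_j>|^2 = 7/3.
Compute ||v||^2 = v·v = 9.
Deficit = 9 − 7/3 = 20/3 ≥ 0, confirming Bessel's inequality. (The deficit equals ||v − Σ <v,e_j> e_j||^2, the squared distance from v to span{e_j}.)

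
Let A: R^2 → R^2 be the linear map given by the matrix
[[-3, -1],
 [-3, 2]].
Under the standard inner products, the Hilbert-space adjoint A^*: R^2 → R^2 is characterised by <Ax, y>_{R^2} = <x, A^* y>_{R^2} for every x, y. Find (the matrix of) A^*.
A^* = A^T =
[[-3, -3],
 [-1, 2]]

For real matrices with standard dot products, the defining identity <Ax, y> = <x, A^* y> gives (Ax)^T y = x^T (A^*) y, i.e. x^T A^T y = x^T (A^*) y. Since this holds for all x, y, we must have A^* = A^T. Therefore
A^* =
[[-3, -3],
 [-1, 2]].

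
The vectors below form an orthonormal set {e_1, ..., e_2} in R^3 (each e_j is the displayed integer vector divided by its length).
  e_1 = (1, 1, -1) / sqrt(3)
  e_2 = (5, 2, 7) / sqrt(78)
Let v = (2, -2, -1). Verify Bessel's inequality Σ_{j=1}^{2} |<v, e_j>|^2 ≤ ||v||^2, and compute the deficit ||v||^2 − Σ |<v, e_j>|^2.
Σ |<v, e_j>|^2 = 9/26; ||v||^2 = 9; deficit = 225/26

Write each e_j = u_j / sqrt(<u_j, u_j>) where u_j is the displayed integer vector. Then <v, e_j> = <v, u_j> / sqrt(<u_j, u_j>), so |<v, e_j>|^2 = <v, u_j>^2 / <u_j, u_j>.
Coefficients: <v, e_1> = 1/sqrt(3), <v, e_2> = -1/sqrt(78).
Square and sum: Σ |<v, e_j>|^2 = 9/26.
Compute ||v||^2 = v·v = 9.
Deficit = 9 − 9/26 = 225/26 ≥ 0, confirming Bessel's inequality. (The deficit equals ||v − Σ <v,e_j> e_j||^2, the squared distance from v to span{e_j}.)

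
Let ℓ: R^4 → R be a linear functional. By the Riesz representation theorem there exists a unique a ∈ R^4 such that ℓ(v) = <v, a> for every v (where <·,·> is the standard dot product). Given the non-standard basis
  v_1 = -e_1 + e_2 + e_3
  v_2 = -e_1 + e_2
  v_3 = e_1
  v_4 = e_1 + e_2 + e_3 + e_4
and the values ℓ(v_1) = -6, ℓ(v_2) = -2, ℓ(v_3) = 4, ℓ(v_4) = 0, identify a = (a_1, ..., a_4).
a = (4, 2, -4, -2)

Write a = (a_1, ..., a_4) in the standard basis. For each basis vector v_i, ℓ(v_i) = <v_i, a> is a linear equation in the a_j's. Collect the n equations into a matrix system V a = ℓ, where row i of V is v_i (expressed in the standard basis). Since V is invertible (lower-triangular with 1s on the diagonal, up to permutation), solve by back-substitution:
  V =
[[-1, 1, 1, 0],
 [-1, 1, 0, 0],
 [1, 0, 0, 0],
 [1, 1, 1, 1]]
  V a = (-6, -2, 4, 0)
Solving gives a = (4, 2, -4, -2).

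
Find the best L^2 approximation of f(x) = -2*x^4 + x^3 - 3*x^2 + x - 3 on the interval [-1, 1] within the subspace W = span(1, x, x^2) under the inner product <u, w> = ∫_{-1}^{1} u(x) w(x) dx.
g(x) = -33*x^2/7 + 8*x/5 - 99/35

The best approximation g ∈ W is the orthogonal projection of f onto W. Writing g = a_0 + a_1 x + a_2 x^2, the coefficients solve the normal equations G · a = b where
  G_{ij} = <φ_i, φ_j> and b_i = <f, φ_i>, with φ_0 = 1, φ_1 = x, φ_2 = x^2.
G =
  [2, 0, 2/3]
  [0, 2/3, 0]
  [2/3, 0, 2/5],
b = (-44/5, 16/15, -132/35).
Solving gives a_0 = -99/35, a_1 = 8/5, a_2 = -33/7, so
  g(x) = -33*x^2/7 + 8*x/5 - 99/35.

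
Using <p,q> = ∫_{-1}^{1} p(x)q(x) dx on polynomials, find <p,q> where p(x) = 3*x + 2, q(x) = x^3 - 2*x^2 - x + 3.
<p,q> = 128/15

Expand the product: p(x)·q(x) = 3*x^4 - 4*x^3 - 7*x^2 + 7*x + 6.
∫_{-1}^{1} of each monomial x^k gives [2/(k+1) if k even, 0 if k odd]. Integrating term-by-term (or equivalently evaluating the antiderivative F(x) = 3*x^5/5 - x^4 - 7*x^3/3 + 7*x^2/2 + 6*x at the endpoints):
  F(1) − F(−1) = 203/30 − (-53/30) = 128/15.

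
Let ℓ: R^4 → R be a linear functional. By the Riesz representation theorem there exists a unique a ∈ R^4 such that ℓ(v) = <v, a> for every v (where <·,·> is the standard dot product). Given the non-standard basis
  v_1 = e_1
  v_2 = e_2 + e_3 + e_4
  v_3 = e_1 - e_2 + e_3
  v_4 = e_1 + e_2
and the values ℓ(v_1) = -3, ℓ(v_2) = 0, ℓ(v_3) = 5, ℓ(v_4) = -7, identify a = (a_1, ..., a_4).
a = (-3, -4, 4, 0)

Write a = (a_1, ..., a_4) in the standard basis. For each basis vector v_i, ℓ(v_i) = <v_i, a> is a linear equation in the a_j's. Collect the n equations into a matrix system V a = ℓ, where row i of V is v_i (expressed in the standard basis). Since V is invertible (lower-triangular with 1s on the diagonal, up to permutation), solve by back-substitution:
  V =
[[1, 0, 0, 0],
 [0, 1, 1, 1],
 [1, -1, 1, 0],
 [1, 1, 0, 0]]
  V a = (-3, 0, 5, -7)
Solving gives a = (-3, -4, 4, 0).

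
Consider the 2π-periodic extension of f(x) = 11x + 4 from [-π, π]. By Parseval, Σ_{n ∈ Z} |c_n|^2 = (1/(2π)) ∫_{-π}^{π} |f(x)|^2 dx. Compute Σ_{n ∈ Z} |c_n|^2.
Σ |c_n|^2 = 121π^2/3 + 16

Expand and integrate term by term over [-π, π]:
  ∫ (11x)^2 dx = 121·(2π^3/3); ∫ 2·11·(4)·x dx = 0 (odd integrand); ∫ 4^2 dx = 16·2π.
So (1/(2π)) ∫_{-π}^{π} (11x + 4)^2 dx = 121π^2/3 + 16 = 121π^2/3 + 16.
Parseval ⇒ Σ |c_n|^2 = 121π^2/3 + 16.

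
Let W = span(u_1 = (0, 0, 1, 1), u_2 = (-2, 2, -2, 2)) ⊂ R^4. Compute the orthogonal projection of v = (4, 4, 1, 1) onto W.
proj_W(v) = (0, 0, 1, 1)

Set up U = [u_1 | ... | u_2] ∈ R^(4×2). The projector onto W = col(U) is P = U (U^T U)^(-1) U^T.
Compute U^T U =
  [2, 0]
  [0, 16],
and U^T v = (2, 0).
Solve U^T U · c = U^T v for the coefficients: c = (1, 0). The projection is proj_W(v) = U c.
Check: (v - proj_W(v)) · u_1 = 0  (should be 0).
Check: (v - proj_W(v)) · u_2 = 0  (should be 0).
Result: proj_W(v) = (0, 0, 1, 1).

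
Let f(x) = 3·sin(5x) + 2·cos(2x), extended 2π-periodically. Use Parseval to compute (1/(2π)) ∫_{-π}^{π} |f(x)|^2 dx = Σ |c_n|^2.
Σ |c_n|^2 = 13/2

Expand |f|^2 and use orthogonality of {sin(nx), cos(mx)} on [-π, π]:
  ∫_{-π}^{π} sin(nx)^2 dx = π, ∫ cos(mx)^2 dx = π, and cross terms integrate to 0.
So ∫_{-π}^{π} f(x)^2 dx = 3^2 · π + 2^2 · π = (9 + 4)π.
Divide by 2π: (9 + 4)/2 = 13/2.
By Parseval, this equals Σ |c_n|^2.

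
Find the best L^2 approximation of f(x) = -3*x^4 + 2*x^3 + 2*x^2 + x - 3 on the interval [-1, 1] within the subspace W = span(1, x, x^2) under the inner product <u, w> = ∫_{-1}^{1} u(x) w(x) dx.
g(x) = -4*x^2/7 + 11*x/5 - 96/35

The best approximation g ∈ W is the orthogonal projection of f onto W. Writing g = a_0 + a_1 x + a_2 x^2, the coefficients solve the normal equations G · a = b where
  G_{ij} = <φ_i, φ_j> and b_i = <f, φ_i>, with φ_0 = 1, φ_1 = x, φ_2 = x^2.
G =
  [2, 0, 2/3]
  [0, 2/3, 0]
  [2/3, 0, 2/5],
b = (-88/15, 22/15, -72/35).
Solving gives a_0 = -96/35, a_1 = 11/5, a_2 = -4/7, so
  g(x) = -4*x^2/7 + 11*x/5 - 96/35.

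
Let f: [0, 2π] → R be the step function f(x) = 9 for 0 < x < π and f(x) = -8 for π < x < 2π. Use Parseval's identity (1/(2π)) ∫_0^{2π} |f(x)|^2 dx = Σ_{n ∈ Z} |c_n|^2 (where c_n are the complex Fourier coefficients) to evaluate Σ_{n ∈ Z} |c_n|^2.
Σ |c_n|^2 = 145/2

Parseval equates the L^2 energy of f (normalised by 1/(2π)) with the ℓ^2 sum of its Fourier coefficients: (1/(2π)) ∫_0^{2π} |f|^2 = Σ |c_n|^2.
Compute the left side: (1/(2π)) [∫_0^π 9^2 dx + ∫_π^{2π} (-8)^2 dx] = (1/(2π)) · (81π + 64π) = (81 + 64)/2 = 145/2.
So Σ_{n ∈ Z} |c_n|^2 = 145/2.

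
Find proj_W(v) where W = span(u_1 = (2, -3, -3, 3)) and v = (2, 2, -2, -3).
proj_W(v) = (-10/31, 15/31, 15/31, -15/31)

Set up U = [u_1 | ... | u_1] ∈ R^(4×1). The projector onto W = col(U) is P = U (U^T U)^(-1) U^T.
Compute U^T U =
  [31],
and U^T v = (-5).
Solve U^T U · c = U^T v for the coefficients: c = (-5/31). The projection is proj_W(v) = U c.
Check: (v - proj_W(v)) · u_1 = 0  (should be 0).
Result: proj_W(v) = (-10/31, 15/31, 15/31, -15/31).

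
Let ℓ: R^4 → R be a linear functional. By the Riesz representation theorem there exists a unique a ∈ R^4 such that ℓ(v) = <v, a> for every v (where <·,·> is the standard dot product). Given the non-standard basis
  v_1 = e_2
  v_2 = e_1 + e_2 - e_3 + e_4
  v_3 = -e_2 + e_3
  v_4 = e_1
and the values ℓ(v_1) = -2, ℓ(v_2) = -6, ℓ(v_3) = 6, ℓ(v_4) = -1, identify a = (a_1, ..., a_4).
a = (-1, -2, 4, 1)

Write a = (a_1, ..., a_4) in the standard basis. For each basis vector v_i, ℓ(v_i) = <v_i, a> is a linear equation in the a_j's. Collect the n equations into a matrix system V a = ℓ, where row i of V is v_i (expressed in the standard basis). Since V is invertible (lower-triangular with 1s on the diagonal, up to permutation), solve by back-substitution:
  V =
[[0, 1, 0, 0],
 [1, 1, -1, 1],
 [0, -1, 1, 0],
 [1, 0, 0, 0]]
  V a = (-2, -6, 6, -1)
Solving gives a = (-1, -2, 4, 1).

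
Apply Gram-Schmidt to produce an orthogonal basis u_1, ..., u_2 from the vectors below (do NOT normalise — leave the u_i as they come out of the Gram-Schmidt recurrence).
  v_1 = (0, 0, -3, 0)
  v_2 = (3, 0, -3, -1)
Orthogonal basis:
  u_1 = (0, 0, -3, 0)
  u_2 = (3, 0, 0, -1)

Apply the Gram-Schmidt recurrence
  u_1 = v_1
  u_i = v_i − Σ_{j<i} ((v_i · u_j) / (u_j · u_j)) · u_j.

Step by step this gives:
  u_1 = (0, 0, -3, 0)
  u_2 = (3, 0, 0, -1)

Orthogonality check:
  u_2 · u_1 = 0 (should be 0)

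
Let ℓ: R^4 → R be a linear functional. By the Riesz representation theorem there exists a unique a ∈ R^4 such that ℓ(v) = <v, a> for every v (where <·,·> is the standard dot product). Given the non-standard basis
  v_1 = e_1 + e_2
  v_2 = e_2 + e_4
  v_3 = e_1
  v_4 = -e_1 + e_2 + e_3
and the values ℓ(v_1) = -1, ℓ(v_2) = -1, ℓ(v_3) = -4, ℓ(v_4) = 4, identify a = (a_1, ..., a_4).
a = (-4, 3, -3, -4)

Write a = (a_1, ..., a_4) in the standard basis. For each basis vector v_i, ℓ(v_i) = <v_i, a> is a linear equation in the a_j's. Collect the n equations into a matrix system V a = ℓ, where row i of V is v_i (expressed in the standard basis). Since V is invertible (lower-triangular with 1s on the diagonal, up to permutation), solve by back-substitution:
  V =
[[1, 1, 0, 0],
 [0, 1, 0, 1],
 [1, 0, 0, 0],
 [-1, 1, 1, 0]]
  V a = (-1, -1, -4, 4)
Solving gives a = (-4, 3, -3, -4).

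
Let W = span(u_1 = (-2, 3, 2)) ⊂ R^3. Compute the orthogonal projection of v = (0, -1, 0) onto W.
proj_W(v) = (6/17, -9/17, -6/17)

Set up U = [u_1 | ... | u_1] ∈ R^(3×1). The projector onto W = col(U) is P = U (U^T U)^(-1) U^T.
Compute U^T U =
  [17],
and U^T v = (-3).
Solve U^T U · c = U^T v for the coefficients: c = (-3/17). The projection is proj_W(v) = U c.
Check: (v - proj_W(v)) · u_1 = 0  (should be 0).
Result: proj_W(v) = (6/17, -9/17, -6/17).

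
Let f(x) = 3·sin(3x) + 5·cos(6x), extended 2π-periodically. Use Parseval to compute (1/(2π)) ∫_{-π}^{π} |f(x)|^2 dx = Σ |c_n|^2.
Σ |c_n|^2 = 17

Expand |f|^2 and use orthogonality of {sin(nx), cos(mx)} on [-π, π]:
  ∫_{-π}^{π} sin(nx)^2 dx = π, ∫ cos(mx)^2 dx = π, and cross terms integrate to 0.
So ∫_{-π}^{π} f(x)^2 dx = 3^2 · π + 5^2 · π = (9 + 25)π.
Divide by 2π: (9 + 25)/2 = 17.
By Parseval, this equals Σ |c_n|^2.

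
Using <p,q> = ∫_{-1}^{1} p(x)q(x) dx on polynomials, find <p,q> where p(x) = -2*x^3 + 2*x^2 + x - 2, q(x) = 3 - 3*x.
<p,q> = -38/5

Expand the product: p(x)·q(x) = 6*x^4 - 12*x^3 + 3*x^2 + 9*x - 6.
∫_{-1}^{1} of each monomial x^k gives [2/(k+1) if k even, 0 if k odd]. Integrating term-by-term (or equivalently evaluating the antiderivative F(x) = 6*x^5/5 - 3*x^4 + x^3 + 9*x^2/2 - 6*x at the endpoints):
  F(1) − F(−1) = -23/10 − (53/10) = -38/5.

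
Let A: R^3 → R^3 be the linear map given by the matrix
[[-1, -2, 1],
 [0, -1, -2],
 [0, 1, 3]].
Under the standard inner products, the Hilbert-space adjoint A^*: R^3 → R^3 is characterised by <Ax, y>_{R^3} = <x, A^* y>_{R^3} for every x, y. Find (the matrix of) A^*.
A^* = A^T =
[[-1, 0, 0],
 [-2, -1, 1],
 [1, -2, 3]]

For real matrices with standard dot products, the defining identity <Ax, y> = <x, A^* y> gives (Ax)^T y = x^T (A^*) y, i.e. x^T A^T y = x^T (A^*) y. Since this holds for all x, y, we must have A^* = A^T. Therefore
A^* =
[[-1, 0, 0],
 [-2, -1, 1],
 [1, -2, 3]].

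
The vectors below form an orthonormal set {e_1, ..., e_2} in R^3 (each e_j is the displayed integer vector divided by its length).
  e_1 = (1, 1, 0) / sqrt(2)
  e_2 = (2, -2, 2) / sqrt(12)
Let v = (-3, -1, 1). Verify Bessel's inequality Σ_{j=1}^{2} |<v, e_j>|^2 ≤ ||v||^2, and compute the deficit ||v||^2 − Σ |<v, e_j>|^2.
Σ |<v, e_j>|^2 = 25/3; ||v||^2 = 11; deficit = 8/3

Write each e_j = u_j / sqrt(<u_j, u_j>) where u_j is the displayed integer vector. Then <v, e_j> = <v, u_j> / sqrt(<u_j, u_j>), so |<v, e_j>|^2 = <v, u_j>^2 / <u_j, u_j>.
Coefficients: <v, e_1> = -4/sqrt(2), <v, e_2> = -2/sqrt(12).
Square and sum: Σ |<v, e_j>|^2 = 25/3.
Compute ||v||^2 = v·v = 11.
Deficit = 11 − 25/3 = 8/3 ≥ 0, confirming Bessel's inequality. (The deficit equals ||v − Σ <v,e_j> e_j||^2, the squared distance from v to span{e_j}.)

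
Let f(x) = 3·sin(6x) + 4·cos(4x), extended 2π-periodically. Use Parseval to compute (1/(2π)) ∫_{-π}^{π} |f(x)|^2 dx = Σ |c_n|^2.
Σ |c_n|^2 = 25/2

Expand |f|^2 and use orthogonality of {sin(nx), cos(mx)} on [-π, π]:
  ∫_{-π}^{π} sin(nx)^2 dx = π, ∫ cos(mx)^2 dx = π, and cross terms integrate to 0.
So ∫_{-π}^{π} f(x)^2 dx = 3^2 · π + 4^2 · π = (9 + 16)π.
Divide by 2π: (9 + 16)/2 = 25/2.
By Parseval, this equals Σ |c_n|^2.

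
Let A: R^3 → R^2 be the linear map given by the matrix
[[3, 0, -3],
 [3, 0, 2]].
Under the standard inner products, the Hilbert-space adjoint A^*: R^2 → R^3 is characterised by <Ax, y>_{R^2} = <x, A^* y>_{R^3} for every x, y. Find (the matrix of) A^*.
A^* = A^T =
[[3, 3],
 [0, 0],
 [-3, 2]]

For real matrices with standard dot products, the defining identity <Ax, y> = <x, A^* y> gives (Ax)^T y = x^T (A^*) y, i.e. x^T A^T y = x^T (A^*) y. Since this holds for all x, y, we must have A^* = A^T. Therefore
A^* =
[[3, 3],
 [0, 0],
 [-3, 2]].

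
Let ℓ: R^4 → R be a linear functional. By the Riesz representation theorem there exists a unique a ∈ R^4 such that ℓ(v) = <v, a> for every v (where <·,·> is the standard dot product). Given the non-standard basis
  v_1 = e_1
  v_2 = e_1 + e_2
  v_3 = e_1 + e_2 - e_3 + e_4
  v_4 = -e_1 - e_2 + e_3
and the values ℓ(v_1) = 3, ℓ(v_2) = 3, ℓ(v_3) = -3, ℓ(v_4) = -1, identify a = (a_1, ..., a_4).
a = (3, 0, 2, -4)

Write a = (a_1, ..., a_4) in the standard basis. For each basis vector v_i, ℓ(v_i) = <v_i, a> is a linear equation in the a_j's. Collect the n equations into a matrix system V a = ℓ, where row i of V is v_i (expressed in the standard basis). Since V is invertible (lower-triangular with 1s on the diagonal, up to permutation), solve by back-substitution:
  V =
[[1, 0, 0, 0],
 [1, 1, 0, 0],
 [1, 1, -1, 1],
 [-1, -1, 1, 0]]
  V a = (3, 3, -3, -1)
Solving gives a = (3, 0, 2, -4).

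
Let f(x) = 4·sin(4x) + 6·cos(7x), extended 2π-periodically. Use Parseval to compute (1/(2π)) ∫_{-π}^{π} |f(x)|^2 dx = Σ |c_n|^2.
Σ |c_n|^2 = 26

Expand |f|^2 and use orthogonality of {sin(nx), cos(mx)} on [-π, π]:
  ∫_{-π}^{π} sin(nx)^2 dx = π, ∫ cos(mx)^2 dx = π, and cross terms integrate to 0.
So ∫_{-π}^{π} f(x)^2 dx = 4^2 · π + 6^2 · π = (16 + 36)π.
Divide by 2π: (16 + 36)/2 = 26.
By Parseval, this equals Σ |c_n|^2.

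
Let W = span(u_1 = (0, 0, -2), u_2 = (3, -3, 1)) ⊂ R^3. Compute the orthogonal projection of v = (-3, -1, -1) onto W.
proj_W(v) = (-1, 1, -1)

Set up U = [u_1 | ... | u_2] ∈ R^(3×2). The projector onto W = col(U) is P = U (U^T U)^(-1) U^T.
Compute U^T U =
  [4, -2]
  [-2, 19],
and U^T v = (2, -7).
Solve U^T U · c = U^T v for the coefficients: c = (1/3, -1/3). The projection is proj_W(v) = U c.
Check: (v - proj_W(v)) · u_1 = 0  (should be 0).
Check: (v - proj_W(v)) · u_2 = 0  (should be 0).
Result: proj_W(v) = (-1, 1, -1).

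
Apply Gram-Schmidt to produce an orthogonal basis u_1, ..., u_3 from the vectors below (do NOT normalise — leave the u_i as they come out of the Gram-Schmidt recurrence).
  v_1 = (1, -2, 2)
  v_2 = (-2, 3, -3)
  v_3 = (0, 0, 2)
Orthogonal basis:
  u_1 = (1, -2, 2)
  u_2 = (-4/9, -1/9, 1/9)
  u_3 = (0, 1, 1)

Apply the Gram-Schmidt recurrence
  u_1 = v_1
  u_i = v_i − Σ_{j<i} ((v_i · u_j) / (u_j · u_j)) · u_j.

Step by step this gives:
  u_1 = (1, -2, 2)
  u_2 = (-4/9, -1/9, 1/9)
  u_3 = (0, 1, 1)

Orthogonality check:
  u_2 · u_1 = 0 (should be 0)
  u_3 · u_1 = 0 (should be 0)
  u_3 · u_2 = 0 (should be 0)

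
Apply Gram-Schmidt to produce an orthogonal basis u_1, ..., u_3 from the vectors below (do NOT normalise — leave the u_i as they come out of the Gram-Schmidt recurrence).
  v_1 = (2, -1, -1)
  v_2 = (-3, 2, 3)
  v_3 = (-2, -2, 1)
Orthogonal basis:
  u_1 = (2, -1, -1)
  u_2 = (2/3, 1/6, 7/6)
  u_3 = (-9/11, -27/11, 9/11)

Apply the Gram-Schmidt recurrence
  u_1 = v_1
  u_i = v_i − Σ_{j<i} ((v_i · u_j) / (u_j · u_j)) · u_j.

Step by step this gives:
  u_1 = (2, -1, -1)
  u_2 = (2/3, 1/6, 7/6)
  u_3 = (-9/11, -27/11, 9/11)

Orthogonality check:
  u_2 · u_1 = 0 (should be 0)
  u_3 · u_1 = 0 (should be 0)
  u_3 · u_2 = 0 (should be 0)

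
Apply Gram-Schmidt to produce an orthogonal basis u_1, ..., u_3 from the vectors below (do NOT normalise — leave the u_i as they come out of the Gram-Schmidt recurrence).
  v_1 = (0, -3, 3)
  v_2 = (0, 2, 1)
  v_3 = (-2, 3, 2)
Orthogonal basis:
  u_1 = (0, -3, 3)
  u_2 = (0, 3/2, 3/2)
  u_3 = (-2, 0, 0)

Apply the Gram-Schmidt recurrence
  u_1 = v_1
  u_i = v_i − Σ_{j<i} ((v_i · u_j) / (u_j · u_j)) · u_j.

Step by step this gives:
  u_1 = (0, -3, 3)
  u_2 = (0, 3/2, 3/2)
  u_3 = (-2, 0, 0)

Orthogonality check:
  u_2 · u_1 = 0 (should be 0)
  u_3 · u_1 = 0 (should be 0)
  u_3 · u_2 = 0 (should be 0)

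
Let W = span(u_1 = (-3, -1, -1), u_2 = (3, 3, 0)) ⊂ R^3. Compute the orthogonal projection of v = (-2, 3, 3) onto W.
proj_W(v) = (-1/6, 7/6, -2/3)

Set up U = [u_1 | ... | u_2] ∈ R^(3×2). The projector onto W = col(U) is P = U (U^T U)^(-1) U^T.
Compute U^T U =
  [11, -12]
  [-12, 18],
and U^T v = (0, 3).
Solve U^T U · c = U^T v for the coefficients: c = (2/3, 11/18). The projection is proj_W(v) = U c.
Check: (v - proj_W(v)) · u_1 = 0  (should be 0).
Check: (v - proj_W(v)) · u_2 = 0  (should be 0).
Result: proj_W(v) = (-1/6, 7/6, -2/3).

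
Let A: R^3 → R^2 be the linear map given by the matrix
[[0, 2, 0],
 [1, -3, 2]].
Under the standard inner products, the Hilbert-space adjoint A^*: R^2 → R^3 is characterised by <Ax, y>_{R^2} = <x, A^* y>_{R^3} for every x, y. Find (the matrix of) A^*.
A^* = A^T =
[[0, 1],
 [2, -3],
 [0, 2]]

For real matrices with standard dot products, the defining identity <Ax, y> = <x, A^* y> gives (Ax)^T y = x^T (A^*) y, i.e. x^T A^T y = x^T (A^*) y. Since this holds for all x, y, we must have A^* = A^T. Therefore
A^* =
[[0, 1],
 [2, -3],
 [0, 2]].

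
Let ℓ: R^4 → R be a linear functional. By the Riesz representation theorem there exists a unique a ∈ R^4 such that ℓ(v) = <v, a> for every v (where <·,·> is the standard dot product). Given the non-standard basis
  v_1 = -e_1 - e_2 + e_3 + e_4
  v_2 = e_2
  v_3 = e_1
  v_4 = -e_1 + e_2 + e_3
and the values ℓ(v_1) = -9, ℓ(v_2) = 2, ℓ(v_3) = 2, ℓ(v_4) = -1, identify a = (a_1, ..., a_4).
a = (2, 2, -1, -4)

Write a = (a_1, ..., a_4) in the standard basis. For each basis vector v_i, ℓ(v_i) = <v_i, a> is a linear equation in the a_j's. Collect the n equations into a matrix system V a = ℓ, where row i of V is v_i (expressed in the standard basis). Since V is invertible (lower-triangular with 1s on the diagonal, up to permutation), solve by back-substitution:
  V =
[[-1, -1, 1, 1],
 [0, 1, 0, 0],
 [1, 0, 0, 0],
 [-1, 1, 1, 0]]
  V a = (-9, 2, 2, -1)
Solving gives a = (2, 2, -1, -4).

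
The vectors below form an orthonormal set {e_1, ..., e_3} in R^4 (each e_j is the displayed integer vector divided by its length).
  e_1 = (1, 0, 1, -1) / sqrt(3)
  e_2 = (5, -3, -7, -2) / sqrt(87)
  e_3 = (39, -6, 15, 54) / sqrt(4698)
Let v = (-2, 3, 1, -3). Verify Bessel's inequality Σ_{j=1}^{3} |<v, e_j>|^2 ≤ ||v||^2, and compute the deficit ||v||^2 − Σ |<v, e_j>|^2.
Σ |<v, e_j>|^2 = 37/2; ||v||^2 = 23; deficit = 9/2

Write each e_j = u_j / sqrt(<u_j, u_j>) where u_j is the displayed integer vector. Then <v, e_j> = <v, u_j> / sqrt(<u_j, u_j>), so |<v, e_j>|^2 = <v, u_j>^2 / <u_j, u_j>.
Coefficients: <v, e_1> = 2/sqrt(3), <v, e_2> = -20/sqrt(87), <v, e_3> = -243/sqrt(4698).
Square and sum: Σ |<v, e_j>|^2 = 37/2.
Compute ||v||^2 = v·v = 23.
Deficit = 23 − 37/2 = 9/2 ≥ 0, confirming Bessel's inequality. (The deficit equals ||v − Σ <v,e_j> e_j||^2, the squared distance from v to span{e_j}.)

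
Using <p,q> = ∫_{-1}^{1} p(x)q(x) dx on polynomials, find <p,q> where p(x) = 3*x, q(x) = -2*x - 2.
<p,q> = -4

Expand the product: p(x)·q(x) = -6*x^2 - 6*x.
∫_{-1}^{1} of each monomial x^k gives [2/(k+1) if k even, 0 if k odd]. Integrating term-by-term (or equivalently evaluating the antiderivative F(x) = -2*x^3 - 3*x^2 at the endpoints):
  F(1) − F(−1) = -5 − (-1) = -4.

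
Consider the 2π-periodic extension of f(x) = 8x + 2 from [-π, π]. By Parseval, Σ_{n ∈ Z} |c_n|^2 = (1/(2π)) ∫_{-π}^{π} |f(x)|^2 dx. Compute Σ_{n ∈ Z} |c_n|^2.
Σ |c_n|^2 = 64π^2/3 + 4

Expand and integrate term by term over [-π, π]:
  ∫ (8x)^2 dx = 64·(2π^3/3); ∫ 2·8·(2)·x dx = 0 (odd integrand); ∫ 2^2 dx = 4·2π.
So (1/(2π)) ∫_{-π}^{π} (8x + 2)^2 dx = 64π^2/3 + 4 = 64π^2/3 + 4.
Parseval ⇒ Σ |c_n|^2 = 64π^2/3 + 4.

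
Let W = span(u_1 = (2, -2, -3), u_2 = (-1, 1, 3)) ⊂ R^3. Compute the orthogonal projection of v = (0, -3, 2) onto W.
proj_W(v) = (3/2, -3/2, 2)

Set up U = [u_1 | ... | u_2] ∈ R^(3×2). The projector onto W = col(U) is P = U (U^T U)^(-1) U^T.
Compute U^T U =
  [17, -13]
  [-13, 11],
and U^T v = (0, 3).
Solve U^T U · c = U^T v for the coefficients: c = (13/6, 17/6). The projection is proj_W(v) = U c.
Check: (v - proj_W(v)) · u_1 = 0  (should be 0).
Check: (v - proj_W(v)) · u_2 = 0  (should be 0).
Result: proj_W(v) = (3/2, -3/2, 2).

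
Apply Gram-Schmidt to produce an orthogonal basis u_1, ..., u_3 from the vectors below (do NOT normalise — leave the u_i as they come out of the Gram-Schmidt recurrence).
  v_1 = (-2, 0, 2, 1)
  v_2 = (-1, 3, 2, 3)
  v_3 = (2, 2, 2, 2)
Orthogonal basis:
  u_1 = (-2, 0, 2, 1)
  u_2 = (1, 3, 0, 2)
  u_3 = (100/63, -4/7, 14/9, 4/63)

Apply the Gram-Schmidt recurrence
  u_1 = v_1
  u_i = v_i − Σ_{j<i} ((v_i · u_j) / (u_j · u_j)) · u_j.

Step by step this gives:
  u_1 = (-2, 0, 2, 1)
  u_2 = (1, 3, 0, 2)
  u_3 = (100/63, -4/7, 14/9, 4/63)

Orthogonality check:
  u_2 · u_1 = 0 (should be 0)
  u_3 · u_1 = 0 (should be 0)
  u_3 · u_2 = 0 (should be 0)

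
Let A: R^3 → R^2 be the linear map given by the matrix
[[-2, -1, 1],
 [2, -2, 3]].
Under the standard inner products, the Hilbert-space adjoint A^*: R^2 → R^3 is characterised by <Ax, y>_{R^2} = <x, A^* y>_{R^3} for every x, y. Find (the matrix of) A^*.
A^* = A^T =
[[-2, 2],
 [-1, -2],
 [1, 3]]

For real matrices with standard dot products, the defining identity <Ax, y> = <x, A^* y> gives (Ax)^T y = x^T (A^*) y, i.e. x^T A^T y = x^T (A^*) y. Since this holds for all x, y, we must have A^* = A^T. Therefore
A^* =
[[-2, 2],
 [-1, -2],
 [1, 3]].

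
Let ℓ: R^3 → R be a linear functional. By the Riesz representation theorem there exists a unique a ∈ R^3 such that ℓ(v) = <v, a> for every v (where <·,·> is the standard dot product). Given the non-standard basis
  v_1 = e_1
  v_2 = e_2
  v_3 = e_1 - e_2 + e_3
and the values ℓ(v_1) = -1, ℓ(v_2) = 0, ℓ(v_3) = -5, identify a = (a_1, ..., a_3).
a = (-1, 0, -4)

Write a = (a_1, ..., a_3) in the standard basis. For each basis vector v_i, ℓ(v_i) = <v_i, a> is a linear equation in the a_j's. Collect the n equations into a matrix system V a = ℓ, where row i of V is v_i (expressed in the standard basis). Since V is invertible (lower-triangular with 1s on the diagonal, up to permutation), solve by back-substitution:
  V =
[[1, 0, 0],
 [0, 1, 0],
 [1, -1, 1]]
  V a = (-1, 0, -5)
Solving gives a = (-1, 0, -4).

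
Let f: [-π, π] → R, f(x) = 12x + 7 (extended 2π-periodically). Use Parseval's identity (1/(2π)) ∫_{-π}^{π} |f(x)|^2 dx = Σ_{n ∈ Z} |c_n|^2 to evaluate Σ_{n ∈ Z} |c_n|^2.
Σ |c_n|^2 = 48π^2 + 49

Expand and integrate term by term over [-π, π]:
  ∫ (12x)^2 dx = 144·(2π^3/3); ∫ 2·12·(7)·x dx = 0 (odd integrand); ∫ 7^2 dx = 49·2π.
So (1/(2π)) ∫_{-π}^{π} (12x + 7)^2 dx = 144π^2/3 + 49 = 48π^2 + 49.
Parseval ⇒ Σ |c_n|^2 = 48π^2 + 49.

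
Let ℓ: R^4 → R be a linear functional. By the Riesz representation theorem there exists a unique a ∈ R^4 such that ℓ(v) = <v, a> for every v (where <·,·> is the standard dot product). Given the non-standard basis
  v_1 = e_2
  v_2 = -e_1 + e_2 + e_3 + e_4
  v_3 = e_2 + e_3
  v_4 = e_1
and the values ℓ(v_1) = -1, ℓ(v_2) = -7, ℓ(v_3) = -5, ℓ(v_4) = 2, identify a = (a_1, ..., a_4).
a = (2, -1, -4, 0)

Write a = (a_1, ..., a_4) in the standard basis. For each basis vector v_i, ℓ(v_i) = <v_i, a> is a linear equation in the a_j's. Collect the n equations into a matrix system V a = ℓ, where row i of V is v_i (expressed in the standard basis). Since V is invertible (lower-triangular with 1s on the diagonal, up to permutation), solve by back-substitution:
  V =
[[0, 1, 0, 0],
 [-1, 1, 1, 1],
 [0, 1, 1, 0],
 [1, 0, 0, 0]]
  V a = (-1, -7, -5, 2)
Solving gives a = (2, -1, -4, 0).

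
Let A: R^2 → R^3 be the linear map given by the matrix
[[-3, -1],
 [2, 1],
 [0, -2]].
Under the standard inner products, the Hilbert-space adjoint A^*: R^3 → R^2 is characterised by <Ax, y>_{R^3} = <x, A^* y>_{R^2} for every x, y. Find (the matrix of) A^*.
A^* = A^T =
[[-3, 2, 0],
 [-1, 1, -2]]

For real matrices with standard dot products, the defining identity <Ax, y> = <x, A^* y> gives (Ax)^T y = x^T (A^*) y, i.e. x^T A^T y = x^T (A^*) y. Since this holds for all x, y, we must have A^* = A^T. Therefore
A^* =
[[-3, 2, 0],
 [-1, 1, -2]].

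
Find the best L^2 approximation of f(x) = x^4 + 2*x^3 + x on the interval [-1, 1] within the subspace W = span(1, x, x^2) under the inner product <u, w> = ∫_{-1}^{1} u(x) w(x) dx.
g(x) = 6*x^2/7 + 11*x/5 - 3/35

The best approximation g ∈ W is the orthogonal projection of f onto W. Writing g = a_0 + a_1 x + a_2 x^2, the coefficients solve the normal equations G · a = b where
  G_{ij} = <φ_i, φ_j> and b_i = <f, φ_i>, with φ_0 = 1, φ_1 = x, φ_2 = x^2.
G =
  [2, 0, 2/3]
  [0, 2/3, 0]
  [2/3, 0, 2/5],
b = (2/5, 22/15, 2/7).
Solving gives a_0 = -3/35, a_1 = 11/5, a_2 = 6/7, so
  g(x) = 6*x^2/7 + 11*x/5 - 3/35.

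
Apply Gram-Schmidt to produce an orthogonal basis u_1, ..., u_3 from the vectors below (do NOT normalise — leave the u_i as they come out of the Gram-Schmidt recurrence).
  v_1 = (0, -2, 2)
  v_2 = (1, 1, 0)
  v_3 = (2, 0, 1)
Orthogonal basis:
  u_1 = (0, -2, 2)
  u_2 = (1, 1/2, 1/2)
  u_3 = (1/3, -1/3, -1/3)

Apply the Gram-Schmidt recurrence
  u_1 = v_1
  u_i = v_i − Σ_{j<i} ((v_i · u_j) / (u_j · u_j)) · u_j.

Step by step this gives:
  u_1 = (0, -2, 2)
  u_2 = (1, 1/2, 1/2)
  u_3 = (1/3, -1/3, -1/3)

Orthogonality check:
  u_2 · u_1 = 0 (should be 0)
  u_3 · u_1 = 0 (should be 0)
  u_3 · u_2 = 0 (should be 0)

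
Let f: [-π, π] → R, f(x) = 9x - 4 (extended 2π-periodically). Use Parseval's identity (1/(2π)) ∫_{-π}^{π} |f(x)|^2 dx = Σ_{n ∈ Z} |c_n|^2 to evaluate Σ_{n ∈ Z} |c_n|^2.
Σ |c_n|^2 = 27π^2 + 16

Expand and integrate term by term over [-π, π]:
  ∫ (9x)^2 dx = 81·(2π^3/3); ∫ 2·9·(-4)·x dx = 0 (odd integrand); ∫ (-4)^2 dx = 16·2π.
So (1/(2π)) ∫_{-π}^{π} (9x - 4)^2 dx = 81π^2/3 + 16 = 27π^2 + 16.
Parseval ⇒ Σ |c_n|^2 = 27π^2 + 16.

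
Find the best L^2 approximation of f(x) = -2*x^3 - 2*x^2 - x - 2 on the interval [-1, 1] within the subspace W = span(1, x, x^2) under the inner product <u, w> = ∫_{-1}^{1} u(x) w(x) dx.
g(x) = -2*x^2 - 11*x/5 - 2

The best approximation g ∈ W is the orthogonal projection of f onto W. Writing g = a_0 + a_1 x + a_2 x^2, the coefficients solve the normal equations G · a = b where
  G_{ij} = <φ_i, φ_j> and b_i = <f, φ_i>, with φ_0 = 1, φ_1 = x, φ_2 = x^2.
G =
  [2, 0, 2/3]
  [0, 2/3, 0]
  [2/3, 0, 2/5],
b = (-16/3, -22/15, -32/15).
Solving gives a_0 = -2, a_1 = -11/5, a_2 = -2, so
  g(x) = -2*x^2 - 11*x/5 - 2.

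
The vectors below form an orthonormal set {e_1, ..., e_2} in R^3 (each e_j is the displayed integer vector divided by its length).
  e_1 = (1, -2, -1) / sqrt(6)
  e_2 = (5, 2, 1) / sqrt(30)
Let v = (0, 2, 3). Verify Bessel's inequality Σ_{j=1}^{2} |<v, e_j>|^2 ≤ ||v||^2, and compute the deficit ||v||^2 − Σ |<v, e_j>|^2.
Σ |<v, e_j>|^2 = 49/5; ||v||^2 = 13; deficit = 16/5

Write each e_j = u_j / sqrt(<u_j, u_j>) where u_j is the displayed integer vector. Then <v, e_j> = <v, u_j> / sqrt(<u_j, u_j>), so |<v, e_j>|^2 = <v, u_j>^2 / <u_j, u_j>.
Coefficients: <v, e_1> = -7/sqrt(6), <v, e_2> = 7/sqrt(30).
Square and sum: Σ |<v, e_j>|^2 = 49/5.
Compute ||v||^2 = v·v = 13.
Deficit = 13 − 49/5 = 16/5 ≥ 0, confirming Bessel's inequality. (The deficit equals ||v − Σ <v,e_j> e_j||^2, the squared distance from v to span{e_j}.)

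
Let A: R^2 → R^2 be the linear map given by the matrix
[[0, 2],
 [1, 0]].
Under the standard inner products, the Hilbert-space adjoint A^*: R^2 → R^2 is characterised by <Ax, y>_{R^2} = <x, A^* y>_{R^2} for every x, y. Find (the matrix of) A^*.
A^* = A^T =
[[0, 1],
 [2, 0]]

For real matrices with standard dot products, the defining identity <Ax, y> = <x, A^* y> gives (Ax)^T y = x^T (A^*) y, i.e. x^T A^T y = x^T (A^*) y. Since this holds for all x, y, we must have A^* = A^T. Therefore
A^* =
[[0, 1],
 [2, 0]].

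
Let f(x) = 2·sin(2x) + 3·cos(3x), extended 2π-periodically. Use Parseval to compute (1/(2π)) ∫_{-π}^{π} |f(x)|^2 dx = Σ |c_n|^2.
Σ |c_n|^2 = 13/2

Expand |f|^2 and use orthogonality of {sin(nx), cos(mx)} on [-π, π]:
  ∫_{-π}^{π} sin(nx)^2 dx = π, ∫ cos(mx)^2 dx = π, and cross terms integrate to 0.
So ∫_{-π}^{π} f(x)^2 dx = 2^2 · π + 3^2 · π = (4 + 9)π.
Divide by 2π: (4 + 9)/2 = 13/2.
By Parseval, this equals Σ |c_n|^2.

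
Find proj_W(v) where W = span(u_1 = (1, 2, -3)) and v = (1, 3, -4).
proj_W(v) = (19/14, 19/7, -57/14)

Set up U = [u_1 | ... | u_1] ∈ R^(3×1). The projector onto W = col(U) is P = U (U^T U)^(-1) U^T.
Compute U^T U =
  [14],
and U^T v = (19).
Solve U^T U · c = U^T v for the coefficients: c = (19/14). The projection is proj_W(v) = U c.
Check: (v - proj_W(v)) · u_1 = 0  (should be 0).
Result: proj_W(v) = (19/14, 19/7, -57/14).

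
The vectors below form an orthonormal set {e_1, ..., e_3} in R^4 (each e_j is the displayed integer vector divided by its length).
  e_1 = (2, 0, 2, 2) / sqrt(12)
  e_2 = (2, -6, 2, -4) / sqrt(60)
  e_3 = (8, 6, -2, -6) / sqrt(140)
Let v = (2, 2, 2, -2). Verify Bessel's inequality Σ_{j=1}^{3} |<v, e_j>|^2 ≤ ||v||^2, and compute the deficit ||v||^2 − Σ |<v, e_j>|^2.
Σ |<v, e_j>|^2 = 76/7; ||v||^2 = 16; deficit = 36/7

Write each e_j = u_j / sqrt(<u_j, u_j>) where u_j is the displayed integer vector. Then <v, e_j> = <v, u_j> / sqrt(<u_j, u_j>), so |<v, e_j>|^2 = <v, u_j>^2 / <u_j, u_j>.
Coefficients: <v, e_1> = 4/sqrt(12), <v, e_2> = 4/sqrt(60), <v, e_3> = 36/sqrt(140).
Square and sum: Σ |<v, e_j>|^2 = 76/7.
Compute ||v||^2 = v·v = 16.
Deficit = 16 − 76/7 = 36/7 ≥ 0, confirming Bessel's inequality. (The deficit equals ||v − Σ <v,e_j> e_j||^2, the squared distance from v to span{e_j}.)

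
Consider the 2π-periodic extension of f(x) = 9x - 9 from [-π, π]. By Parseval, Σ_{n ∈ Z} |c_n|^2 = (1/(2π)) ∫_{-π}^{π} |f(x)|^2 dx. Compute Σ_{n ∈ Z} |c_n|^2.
Σ |c_n|^2 = 27π^2 + 81

Expand and integrate term by term over [-π, π]:
  ∫ (9x)^2 dx = 81·(2π^3/3); ∫ 2·9·(-9)·x dx = 0 (odd integrand); ∫ (-9)^2 dx = 81·2π.
So (1/(2π)) ∫_{-π}^{π} (9x - 9)^2 dx = 81π^2/3 + 81 = 27π^2 + 81.
Parseval ⇒ Σ |c_n|^2 = 27π^2 + 81.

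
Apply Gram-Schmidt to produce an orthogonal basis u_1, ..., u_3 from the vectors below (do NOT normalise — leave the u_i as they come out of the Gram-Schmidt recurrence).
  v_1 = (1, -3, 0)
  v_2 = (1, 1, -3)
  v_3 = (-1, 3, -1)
Orthogonal basis:
  u_1 = (1, -3, 0)
  u_2 = (6/5, 2/5, -3)
  u_3 = (-18/53, -6/53, -8/53)

Apply the Gram-Schmidt recurrence
  u_1 = v_1
  u_i = v_i − Σ_{j<i} ((v_i · u_j) / (u_j · u_j)) · u_j.

Step by step this gives:
  u_1 = (1, -3, 0)
  u_2 = (6/5, 2/5, -3)
  u_3 = (-18/53, -6/53, -8/53)

Orthogonality check:
  u_2 · u_1 = 0 (should be 0)
  u_3 · u_1 = 0 (should be 0)
  u_3 · u_2 = 0 (should be 0)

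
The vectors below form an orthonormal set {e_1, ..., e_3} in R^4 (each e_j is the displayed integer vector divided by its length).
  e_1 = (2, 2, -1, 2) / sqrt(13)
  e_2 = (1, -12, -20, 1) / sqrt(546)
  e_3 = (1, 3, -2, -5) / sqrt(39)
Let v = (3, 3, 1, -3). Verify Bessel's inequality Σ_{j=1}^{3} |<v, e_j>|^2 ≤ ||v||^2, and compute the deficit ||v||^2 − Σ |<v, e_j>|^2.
Σ |<v, e_j>|^2 = 308/13; ||v||^2 = 28; deficit = 56/13

Write each e_j = u_j / sqrt(<u_j, u_j>) where u_j is the displayed integer vector. Then <v, e_j> = <v, u_j> / sqrt(<u_j, u_j>), so |<v, e_j>|^2 = <v, u_j>^2 / <u_j, u_j>.
Coefficients: <v, e_1> = 5/sqrt(13), <v, e_2> = -56/sqrt(546), <v, e_3> = 25/sqrt(39).
Square and sum: Σ |<v, e_j>|^2 = 308/13.
Compute ||v||^2 = v·v = 28.
Deficit = 28 − 308/13 = 56/13 ≥ 0, confirming Bessel's inequality. (The deficit equals ||v − Σ <v,e_j> e_j||^2, the squared distance from v to span{e_j}.)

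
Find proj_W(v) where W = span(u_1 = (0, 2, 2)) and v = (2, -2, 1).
proj_W(v) = (0, -1/2, -1/2)

Set up U = [u_1 | ... | u_1] ∈ R^(3×1). The projector onto W = col(U) is P = U (U^T U)^(-1) U^T.
Compute U^T U =
  [8],
and U^T v = (-2).
Solve U^T U · c = U^T v for the coefficients: c = (-1/4). The projection is proj_W(v) = U c.
Check: (v - proj_W(v)) · u_1 = 0  (should be 0).
Result: proj_W(v) = (0, -1/2, -1/2).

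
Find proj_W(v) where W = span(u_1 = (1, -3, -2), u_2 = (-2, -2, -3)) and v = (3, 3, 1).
proj_W(v) = (137/69, 109/69, 181/69)

Set up U = [u_1 | ... | u_2] ∈ R^(3×2). The projector onto W = col(U) is P = U (U^T U)^(-1) U^T.
Compute U^T U =
  [14, 10]
  [10, 17],
and U^T v = (-8, -15).
Solve U^T U · c = U^T v for the coefficients: c = (7/69, -65/69). The projection is proj_W(v) = U c.
Check: (v - proj_W(v)) · u_1 = 0  (should be 0).
Check: (v - proj_W(v)) · u_2 = 0  (should be 0).
Result: proj_W(v) = (137/69, 109/69, 181/69).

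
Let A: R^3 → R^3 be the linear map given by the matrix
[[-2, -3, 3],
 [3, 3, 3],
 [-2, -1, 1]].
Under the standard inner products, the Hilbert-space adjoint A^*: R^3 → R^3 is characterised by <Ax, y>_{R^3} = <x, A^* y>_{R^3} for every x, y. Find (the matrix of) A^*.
A^* = A^T =
[[-2, 3, -2],
 [-3, 3, -1],
 [3, 3, 1]]

For real matrices with standard dot products, the defining identity <Ax, y> = <x, A^* y> gives (Ax)^T y = x^T (A^*) y, i.e. x^T A^T y = x^T (A^*) y. Since this holds for all x, y, we must have A^* = A^T. Therefore
A^* =
[[-2, 3, -2],
 [-3, 3, -1],
 [3, 3, 1]].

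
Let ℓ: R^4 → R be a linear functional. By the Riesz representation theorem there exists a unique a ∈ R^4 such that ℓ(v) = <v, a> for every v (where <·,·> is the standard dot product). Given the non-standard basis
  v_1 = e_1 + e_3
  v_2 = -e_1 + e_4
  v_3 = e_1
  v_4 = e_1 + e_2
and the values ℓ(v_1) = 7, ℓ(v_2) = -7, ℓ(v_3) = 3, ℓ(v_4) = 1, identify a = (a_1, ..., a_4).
a = (3, -2, 4, -4)

Write a = (a_1, ..., a_4) in the standard basis. For each basis vector v_i, ℓ(v_i) = <v_i, a> is a linear equation in the a_j's. Collect the n equations into a matrix system V a = ℓ, where row i of V is v_i (expressed in the standard basis). Since V is invertible (lower-triangular with 1s on the diagonal, up to permutation), solve by back-substitution:
  V =
[[1, 0, 1, 0],
 [-1, 0, 0, 1],
 [1, 0, 0, 0],
 [1, 1, 0, 0]]
  V a = (7, -7, 3, 1)
Solving gives a = (3, -2, 4, -4).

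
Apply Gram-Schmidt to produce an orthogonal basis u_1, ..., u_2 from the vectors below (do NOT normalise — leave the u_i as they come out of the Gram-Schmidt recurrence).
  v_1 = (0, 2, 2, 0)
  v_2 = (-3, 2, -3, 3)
Orthogonal basis:
  u_1 = (0, 2, 2, 0)
  u_2 = (-3, 5/2, -5/2, 3)

Apply the Gram-Schmidt recurrence
  u_1 = v_1
  u_i = v_i − Σ_{j<i} ((v_i · u_j) / (u_j · u_j)) · u_j.

Step by step this gives:
  u_1 = (0, 2, 2, 0)
  u_2 = (-3, 5/2, -5/2, 3)

Orthogonality check:
  u_2 · u_1 = 0 (should be 0)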